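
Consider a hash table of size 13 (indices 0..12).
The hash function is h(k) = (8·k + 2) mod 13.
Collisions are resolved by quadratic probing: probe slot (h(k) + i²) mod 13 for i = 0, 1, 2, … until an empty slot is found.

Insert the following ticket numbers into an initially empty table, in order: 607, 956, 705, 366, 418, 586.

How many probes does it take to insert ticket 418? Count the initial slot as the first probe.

4

Insert 607: h=9, slot 9 empty → index 9.
Insert 956: h=6, slot 6 empty → index 6.
Insert 705: h=0, slot 0 empty → index 0.
Insert 366: h=5, slot 5 empty → index 5.
Insert 418: h=5, slots 5,6,9 occupied → index 1.
Insert 586: h=10, slot 10 empty → index 10.
Table: [705, 418, ∅, ∅, ∅, 366, 956, ∅, ∅, 607, 586, ∅, ∅]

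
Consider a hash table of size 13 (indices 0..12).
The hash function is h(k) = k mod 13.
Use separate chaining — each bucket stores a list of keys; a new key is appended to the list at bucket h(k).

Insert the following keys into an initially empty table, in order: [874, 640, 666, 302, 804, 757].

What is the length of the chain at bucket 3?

5

Insert 874: h=3, bucket 3 empty → new chain.
Insert 640: h=3, bucket 3 nonempty → append to chain.
Insert 666: h=3, bucket 3 nonempty → append to chain.
Insert 302: h=3, bucket 3 nonempty → append to chain.
Insert 804: h=11, bucket 11 empty → new chain.
Insert 757: h=3, bucket 3 nonempty → append to chain.
Final buckets:
0: .
1: .
2: .
3: 874 -> 640 -> 666 -> 302 -> 757
4: .
5: .
6: .
7: .
8: .
9: .
10: .
11: 804
12: .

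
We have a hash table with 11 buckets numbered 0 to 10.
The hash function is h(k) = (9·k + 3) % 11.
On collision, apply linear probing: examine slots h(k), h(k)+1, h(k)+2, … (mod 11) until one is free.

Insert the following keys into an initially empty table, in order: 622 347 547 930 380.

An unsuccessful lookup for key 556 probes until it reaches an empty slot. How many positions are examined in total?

622: h=2 → slot 2
347: h=2, probe 2,3 → slot 3
547: h=9 → slot 9
930: h=2, probe 2,3,4 → slot 4
380: h=2, probe 2,3,4,5 → slot 5
Table: [∅, ∅, 622, 347, 930, 380, ∅, ∅, ∅, 547, ∅]
Lookup 556: h=2, probe 2,3,4,5,6 → slot 6 empty, not found.

5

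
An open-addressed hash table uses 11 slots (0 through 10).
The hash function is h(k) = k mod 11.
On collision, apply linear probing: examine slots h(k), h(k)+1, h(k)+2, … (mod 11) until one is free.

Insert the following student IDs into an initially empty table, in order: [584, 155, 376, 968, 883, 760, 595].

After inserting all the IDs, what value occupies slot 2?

584: h=1 -> slot 1
155: h=1, probe 1,2 -> slot 2
376: h=2, probe 2,3 -> slot 3
968: h=0 -> slot 0
883: h=3, probe 3,4 -> slot 4
760: h=1, probe 1,2,3,4,5 -> slot 5
595: h=1, probe 1,2,3,4,5,6 -> slot 6
Table: [968, 584, 155, 376, 883, 760, 595, _, _, _, _]

155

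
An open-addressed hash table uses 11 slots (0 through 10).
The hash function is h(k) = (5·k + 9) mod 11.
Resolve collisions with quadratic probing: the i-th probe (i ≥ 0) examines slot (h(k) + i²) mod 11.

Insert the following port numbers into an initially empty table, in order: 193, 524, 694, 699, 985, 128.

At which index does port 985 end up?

193 hashes to 6; slot 6 is free => place at 6.
524 hashes to 0; slot 0 is free => place at 0.
694 hashes to 3; slot 3 is free => place at 3.
699 hashes to 6; 6 taken => place at 7.
985 hashes to 6; 6,7 taken => place at 10.
128 hashes to 0; 0 taken => place at 1.
Table: [524, 128, ., 694, ., ., 193, 699, ., ., 985]

10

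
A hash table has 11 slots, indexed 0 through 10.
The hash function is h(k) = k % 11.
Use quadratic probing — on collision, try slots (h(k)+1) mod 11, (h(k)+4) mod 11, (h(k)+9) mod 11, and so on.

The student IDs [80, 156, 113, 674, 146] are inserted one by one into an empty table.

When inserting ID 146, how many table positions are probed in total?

80 hashes to 3; slot 3 is free => place at 3.
156 hashes to 2; slot 2 is free => place at 2.
113 hashes to 3; 3 taken => place at 4.
674 hashes to 3; 3,4 taken => place at 7.
146 hashes to 3; 3,4,7 taken => place at 1.
Table: [_, 146, 156, 80, 113, _, _, 674, _, _, _]

4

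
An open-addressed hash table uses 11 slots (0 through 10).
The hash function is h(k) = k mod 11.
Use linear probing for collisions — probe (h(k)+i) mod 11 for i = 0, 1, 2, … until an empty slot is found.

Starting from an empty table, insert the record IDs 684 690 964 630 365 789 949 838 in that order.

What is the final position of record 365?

684 hashes to 2; slot 2 is free -> place at 2.
690 hashes to 8; slot 8 is free -> place at 8.
964 hashes to 7; slot 7 is free -> place at 7.
630 hashes to 3; slot 3 is free -> place at 3.
365 hashes to 2; 2,3 taken -> place at 4.
789 hashes to 8; 8 taken -> place at 9.
949 hashes to 3; 3,4 taken -> place at 5.
838 hashes to 2; 2,3,4,5 taken -> place at 6.
Table: [-, -, 684, 630, 365, 949, 838, 964, 690, 789, -]

4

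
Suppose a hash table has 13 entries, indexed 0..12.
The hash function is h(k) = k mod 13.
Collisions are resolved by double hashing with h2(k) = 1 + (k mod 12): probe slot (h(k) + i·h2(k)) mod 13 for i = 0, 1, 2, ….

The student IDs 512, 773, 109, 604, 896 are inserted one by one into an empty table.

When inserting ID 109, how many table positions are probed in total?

2

512: h=5 => slot 5
773: h=6 => slot 6
109: h=5, h2=2, probe 5,7 => slot 7
604: h=6, h2=5, probe 6,11 => slot 11
896: h=12 => slot 12
Table: [∅, ∅, ∅, ∅, ∅, 512, 773, 109, ∅, ∅, ∅, 604, 896]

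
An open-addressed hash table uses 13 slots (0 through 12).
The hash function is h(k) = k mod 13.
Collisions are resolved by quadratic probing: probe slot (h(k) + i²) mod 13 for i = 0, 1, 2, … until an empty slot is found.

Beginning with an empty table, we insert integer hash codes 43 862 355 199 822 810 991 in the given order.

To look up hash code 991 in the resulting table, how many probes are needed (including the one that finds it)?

Insert 43: h=4, slot 4 empty → index 4.
Insert 862: h=4, slot 4 occupied → index 5.
Insert 355: h=4, slots 4,5 occupied → index 8.
Insert 199: h=4, slots 4,5,8 occupied → index 0.
Insert 822: h=3, slot 3 empty → index 3.
Insert 810: h=4, slots 4,5,8,0 occupied → index 7.
Insert 991: h=3, slots 3,4,7 occupied → index 12.
Table: [199, ., ., 822, 43, 862, ., 810, 355, ., ., ., 991]
Lookup 991: h=3, probe 3,4,7,12 → found at 12.

4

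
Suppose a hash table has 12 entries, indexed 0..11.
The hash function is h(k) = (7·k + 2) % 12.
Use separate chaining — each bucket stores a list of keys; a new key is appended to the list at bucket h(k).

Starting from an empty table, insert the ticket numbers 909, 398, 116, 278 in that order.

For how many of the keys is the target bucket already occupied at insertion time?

Insert 909: h=5, bucket 5 empty -> new chain.
Insert 398: h=4, bucket 4 empty -> new chain.
Insert 116: h=10, bucket 10 empty -> new chain.
Insert 278: h=4, bucket 4 nonempty -> append to chain.
Final buckets:
0: _
1: _
2: _
3: _
4: 398 -> 278
5: 909
6: _
7: _
8: _
9: _
10: 116
11: _

1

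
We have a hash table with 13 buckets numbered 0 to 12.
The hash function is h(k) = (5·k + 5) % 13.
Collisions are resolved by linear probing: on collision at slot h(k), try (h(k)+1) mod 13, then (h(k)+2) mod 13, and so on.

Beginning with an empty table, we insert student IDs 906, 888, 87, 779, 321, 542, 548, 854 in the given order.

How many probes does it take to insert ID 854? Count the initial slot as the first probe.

8

906: h=11 -> slot 11
888: h=12 -> slot 12
87: h=11, probe 11,12,0 -> slot 0
779: h=0, probe 0,1 -> slot 1
321: h=11, probe 11,12,0,1,2 -> slot 2
542: h=11, probe 11,12,0,1,2,3 -> slot 3
548: h=2, probe 2,3,4 -> slot 4
854: h=11, probe 11,12,0,1,2,3,4,5 -> slot 5
Table: [87, 779, 321, 542, 548, 854, -, -, -, -, -, 906, 888]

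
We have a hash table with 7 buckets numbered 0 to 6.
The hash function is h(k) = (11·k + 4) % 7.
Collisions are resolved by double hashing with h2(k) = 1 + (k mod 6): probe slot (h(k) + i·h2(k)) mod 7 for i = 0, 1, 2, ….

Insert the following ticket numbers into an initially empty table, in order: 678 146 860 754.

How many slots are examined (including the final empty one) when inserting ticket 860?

3

678: h=0 → slot 0
146: h=0, h2=3, probe 0,3 → slot 3
860: h=0, h2=3, probe 0,3,6 → slot 6
754: h=3, h2=5, probe 3,1 → slot 1
Table: [678, 754, _, 146, _, _, 860]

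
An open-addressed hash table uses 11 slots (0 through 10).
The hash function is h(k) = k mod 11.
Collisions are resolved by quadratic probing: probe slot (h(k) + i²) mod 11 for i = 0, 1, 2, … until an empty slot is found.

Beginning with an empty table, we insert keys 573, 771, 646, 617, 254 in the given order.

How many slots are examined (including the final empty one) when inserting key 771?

573: h=1 → slot 1
771: h=1, probe 1,2 → slot 2
646: h=8 → slot 8
617: h=1, probe 1,2,5 → slot 5
254: h=1, probe 1,2,5,10 → slot 10
Table: [., 573, 771, ., ., 617, ., ., 646, ., 254]

2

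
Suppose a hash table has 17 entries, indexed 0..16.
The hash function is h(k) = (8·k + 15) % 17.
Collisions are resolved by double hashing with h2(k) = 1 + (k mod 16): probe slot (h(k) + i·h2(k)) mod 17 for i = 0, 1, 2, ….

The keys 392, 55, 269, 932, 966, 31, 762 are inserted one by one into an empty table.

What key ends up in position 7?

31

392: h=6 => slot 6
55: h=13 => slot 13
269: h=8 => slot 8
932: h=8, h2=5, probe 8,13,1 => slot 1
966: h=8, h2=7, probe 8,15 => slot 15
31: h=8, h2=16, probe 8,7 => slot 7
762: h=8, h2=11, probe 8,2 => slot 2
Table: [∅, 932, 762, ∅, ∅, ∅, 392, 31, 269, ∅, ∅, ∅, ∅, 55, ∅, 966, ∅]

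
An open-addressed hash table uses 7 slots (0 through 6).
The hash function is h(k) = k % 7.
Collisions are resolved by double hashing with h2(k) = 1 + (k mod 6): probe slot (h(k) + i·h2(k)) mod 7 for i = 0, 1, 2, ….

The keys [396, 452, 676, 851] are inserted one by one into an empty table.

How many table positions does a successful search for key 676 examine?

2

Insert 396: h=4, slot 4 empty -> index 4.
Insert 452: h=4, h2=3, slot 4 occupied -> index 0.
Insert 676: h=4, h2=5, slot 4 occupied -> index 2.
Insert 851: h=4, h2=6, slot 4 occupied -> index 3.
Table: [452, ∅, 676, 851, 396, ∅, ∅]
Lookup 676: h=4, h2=5, probe 4,2 → found at 2.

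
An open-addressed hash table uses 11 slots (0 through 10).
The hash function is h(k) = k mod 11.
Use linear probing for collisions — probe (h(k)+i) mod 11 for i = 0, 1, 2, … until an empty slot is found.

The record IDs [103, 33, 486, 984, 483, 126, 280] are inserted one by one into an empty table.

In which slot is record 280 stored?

7

103: h=4 -> slot 4
33: h=0 -> slot 0
486: h=2 -> slot 2
984: h=5 -> slot 5
483: h=10 -> slot 10
126: h=5, probe 5,6 -> slot 6
280: h=5, probe 5,6,7 -> slot 7
Table: [33, ., 486, ., 103, 984, 126, 280, ., ., 483]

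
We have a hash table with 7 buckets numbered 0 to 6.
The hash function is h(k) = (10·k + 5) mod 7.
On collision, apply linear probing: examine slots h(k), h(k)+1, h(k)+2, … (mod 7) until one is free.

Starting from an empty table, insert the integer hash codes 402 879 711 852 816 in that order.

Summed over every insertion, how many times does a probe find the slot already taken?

3

402 hashes to 0; slot 0 is free => place at 0.
879 hashes to 3; slot 3 is free => place at 3.
711 hashes to 3; 3 taken => place at 4.
852 hashes to 6; slot 6 is free => place at 6.
816 hashes to 3; 3,4 taken => place at 5.
Table: [402, ∅, ∅, 879, 711, 816, 852]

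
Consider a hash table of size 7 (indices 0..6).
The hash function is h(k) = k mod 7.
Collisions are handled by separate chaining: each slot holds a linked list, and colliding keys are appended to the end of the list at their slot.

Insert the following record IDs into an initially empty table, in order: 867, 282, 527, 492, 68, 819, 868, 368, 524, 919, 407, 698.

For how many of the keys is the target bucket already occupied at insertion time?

6

Insert 867: h=6, bucket 6 empty -> new chain.
Insert 282: h=2, bucket 2 empty -> new chain.
Insert 527: h=2, bucket 2 nonempty -> append to chain.
Insert 492: h=2, bucket 2 nonempty -> append to chain.
Insert 68: h=5, bucket 5 empty -> new chain.
Insert 819: h=0, bucket 0 empty -> new chain.
Insert 868: h=0, bucket 0 nonempty -> append to chain.
Insert 368: h=4, bucket 4 empty -> new chain.
Insert 524: h=6, bucket 6 nonempty -> append to chain.
Insert 919: h=2, bucket 2 nonempty -> append to chain.
Insert 407: h=1, bucket 1 empty -> new chain.
Insert 698: h=5, bucket 5 nonempty -> append to chain.
Final buckets:
0: 819 -> 868
1: 407
2: 282 -> 527 -> 492 -> 919
3: _
4: 368
5: 68 -> 698
6: 867 -> 524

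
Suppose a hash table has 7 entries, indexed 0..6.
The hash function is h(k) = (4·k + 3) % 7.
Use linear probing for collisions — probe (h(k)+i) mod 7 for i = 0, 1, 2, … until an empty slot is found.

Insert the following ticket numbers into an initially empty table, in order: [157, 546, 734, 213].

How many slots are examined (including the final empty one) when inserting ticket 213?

2

Insert 157: h=1, slot 1 empty -> index 1.
Insert 546: h=3, slot 3 empty -> index 3.
Insert 734: h=6, slot 6 empty -> index 6.
Insert 213: h=1, slot 1 occupied -> index 2.
Table: [-, 157, 213, 546, -, -, 734]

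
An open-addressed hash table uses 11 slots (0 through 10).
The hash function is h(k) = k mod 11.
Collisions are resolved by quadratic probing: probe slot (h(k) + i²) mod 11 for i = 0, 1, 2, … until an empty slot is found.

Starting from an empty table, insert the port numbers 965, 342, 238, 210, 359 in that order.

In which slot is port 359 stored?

0

965: h=8 -> slot 8
342: h=1 -> slot 1
238: h=7 -> slot 7
210: h=1, probe 1,2 -> slot 2
359: h=7, probe 7,8,0 -> slot 0
Table: [359, 342, 210, ., ., ., ., 238, 965, ., .]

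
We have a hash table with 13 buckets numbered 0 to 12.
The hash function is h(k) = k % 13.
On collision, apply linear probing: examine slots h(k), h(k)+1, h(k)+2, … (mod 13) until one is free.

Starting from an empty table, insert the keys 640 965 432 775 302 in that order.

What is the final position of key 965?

640 hashes to 3; slot 3 is free -> place at 3.
965 hashes to 3; 3 taken -> place at 4.
432 hashes to 3; 3,4 taken -> place at 5.
775 hashes to 8; slot 8 is free -> place at 8.
302 hashes to 3; 3,4,5 taken -> place at 6.
Table: [—, —, —, 640, 965, 432, 302, —, 775, —, —, —, —]

4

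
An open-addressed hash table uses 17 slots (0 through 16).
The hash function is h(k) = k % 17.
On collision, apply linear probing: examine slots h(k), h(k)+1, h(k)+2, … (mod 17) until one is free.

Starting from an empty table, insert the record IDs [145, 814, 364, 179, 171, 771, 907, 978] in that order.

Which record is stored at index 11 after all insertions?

978

145 hashes to 9; slot 9 is free => place at 9.
814 hashes to 15; slot 15 is free => place at 15.
364 hashes to 7; slot 7 is free => place at 7.
179 hashes to 9; 9 taken => place at 10.
171 hashes to 1; slot 1 is free => place at 1.
771 hashes to 6; slot 6 is free => place at 6.
907 hashes to 6; 6,7 taken => place at 8.
978 hashes to 9; 9,10 taken => place at 11.
Table: [., 171, ., ., ., ., 771, 364, 907, 145, 179, 978, ., ., ., 814, .]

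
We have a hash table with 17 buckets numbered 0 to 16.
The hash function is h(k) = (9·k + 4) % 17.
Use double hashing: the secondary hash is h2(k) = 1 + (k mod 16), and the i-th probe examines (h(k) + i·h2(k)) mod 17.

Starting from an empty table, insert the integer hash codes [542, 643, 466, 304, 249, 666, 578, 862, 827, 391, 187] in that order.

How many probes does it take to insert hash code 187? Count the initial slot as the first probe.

542: h=3 => slot 3
643: h=11 => slot 11
466: h=16 => slot 16
304: h=3, h2=1, probe 3,4 => slot 4
249: h=1 => slot 1
666: h=14 => slot 14
578: h=4, h2=3, probe 4,7 => slot 7
862: h=10 => slot 10
827: h=1, h2=12, probe 1,13 => slot 13
391: h=4, h2=8, probe 4,12 => slot 12
187: h=4, h2=12, probe 4,16,11,6 => slot 6
Table: [-, 249, -, 542, 304, -, 187, 578, -, -, 862, 643, 391, 827, 666, -, 466]

4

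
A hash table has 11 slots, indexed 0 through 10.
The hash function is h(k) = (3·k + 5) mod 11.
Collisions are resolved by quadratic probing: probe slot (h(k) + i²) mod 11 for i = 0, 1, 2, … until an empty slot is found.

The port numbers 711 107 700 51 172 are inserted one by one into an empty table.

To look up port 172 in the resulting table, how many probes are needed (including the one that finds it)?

4

Insert 711: h=4, slot 4 empty -> index 4.
Insert 107: h=7, slot 7 empty -> index 7.
Insert 700: h=4, slot 4 occupied -> index 5.
Insert 51: h=4, slots 4,5 occupied -> index 8.
Insert 172: h=4, slots 4,5,8 occupied -> index 2.
Table: [—, —, 172, —, 711, 700, —, 107, 51, —, —]
Lookup 172: h=4, probe 4,5,8,2 → found at 2.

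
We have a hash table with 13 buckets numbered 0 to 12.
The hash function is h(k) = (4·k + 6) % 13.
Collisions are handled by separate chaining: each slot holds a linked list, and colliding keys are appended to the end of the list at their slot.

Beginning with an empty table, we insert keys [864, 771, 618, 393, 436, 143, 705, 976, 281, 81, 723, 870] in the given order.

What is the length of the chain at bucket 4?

864 -> bucket 4
771 -> bucket 9
618 -> bucket 8
393 -> bucket 5
436 -> bucket 8 (collision)
143 -> bucket 6
705 -> bucket 5 (collision)
976 -> bucket 10
281 -> bucket 12
81 -> bucket 5 (collision)
723 -> bucket 12 (collision)
870 -> bucket 2
Final buckets:
0: —
1: —
2: 870
3: —
4: 864
5: 393 -> 705 -> 81
6: 143
7: —
8: 618 -> 436
9: 771
10: 976
11: —
12: 281 -> 723

1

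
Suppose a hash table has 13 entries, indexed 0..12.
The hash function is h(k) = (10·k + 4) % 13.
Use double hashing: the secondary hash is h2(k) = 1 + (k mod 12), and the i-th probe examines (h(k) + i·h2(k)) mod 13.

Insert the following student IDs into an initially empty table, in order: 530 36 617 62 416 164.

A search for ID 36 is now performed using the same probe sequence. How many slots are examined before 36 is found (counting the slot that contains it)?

Insert 530: h=0, slot 0 empty → index 0.
Insert 36: h=0, h2=1, slot 0 occupied → index 1.
Insert 617: h=12, slot 12 empty → index 12.
Insert 62: h=0, h2=3, slot 0 occupied → index 3.
Insert 416: h=4, slot 4 empty → index 4.
Insert 164: h=6, slot 6 empty → index 6.
Table: [530, 36, ∅, 62, 416, ∅, 164, ∅, ∅, ∅, ∅, ∅, 617]
Lookup 36: h=0, h2=1, probe 0,1 → found at 1.

2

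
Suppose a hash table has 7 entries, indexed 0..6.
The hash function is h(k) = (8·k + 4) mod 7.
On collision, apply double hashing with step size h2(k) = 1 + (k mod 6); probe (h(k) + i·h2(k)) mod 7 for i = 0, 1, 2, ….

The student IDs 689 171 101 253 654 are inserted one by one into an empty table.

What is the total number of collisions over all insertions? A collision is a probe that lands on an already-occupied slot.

3

Insert 689: h=0, slot 0 empty => index 0.
Insert 171: h=0, h2=4, slot 0 occupied => index 4.
Insert 101: h=0, h2=6, slot 0 occupied => index 6.
Insert 253: h=5, slot 5 empty => index 5.
Insert 654: h=0, h2=1, slot 0 occupied => index 1.
Table: [689, 654, _, _, 171, 253, 101]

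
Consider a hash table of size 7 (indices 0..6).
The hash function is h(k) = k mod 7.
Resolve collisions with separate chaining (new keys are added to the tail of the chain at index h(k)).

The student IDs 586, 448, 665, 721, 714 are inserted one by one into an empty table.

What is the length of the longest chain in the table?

586 -> bucket 5
448 -> bucket 0
665 -> bucket 0 (collision)
721 -> bucket 0 (collision)
714 -> bucket 0 (collision)
Final buckets:
0: 448 -> 665 -> 721 -> 714
1: -
2: -
3: -
4: -
5: 586
6: -

4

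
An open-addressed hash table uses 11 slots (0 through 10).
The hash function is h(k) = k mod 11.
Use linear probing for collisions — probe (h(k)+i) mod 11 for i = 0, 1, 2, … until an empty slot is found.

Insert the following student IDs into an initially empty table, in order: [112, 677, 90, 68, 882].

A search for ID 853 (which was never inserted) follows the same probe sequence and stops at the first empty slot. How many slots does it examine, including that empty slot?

2

112 hashes to 2; slot 2 is free => place at 2.
677 hashes to 6; slot 6 is free => place at 6.
90 hashes to 2; 2 taken => place at 3.
68 hashes to 2; 2,3 taken => place at 4.
882 hashes to 2; 2,3,4 taken => place at 5.
Table: [—, —, 112, 90, 68, 882, 677, —, —, —, —]
Lookup 853: h=6, probe 6,7 → slot 7 empty, not found.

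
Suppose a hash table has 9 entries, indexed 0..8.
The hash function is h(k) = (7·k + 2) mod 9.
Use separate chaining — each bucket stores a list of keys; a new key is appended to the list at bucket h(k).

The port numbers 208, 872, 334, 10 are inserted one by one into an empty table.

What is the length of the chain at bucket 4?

1

Insert 208: h=0, bucket 0 empty -> new chain.
Insert 872: h=4, bucket 4 empty -> new chain.
Insert 334: h=0, bucket 0 nonempty -> append to chain.
Insert 10: h=0, bucket 0 nonempty -> append to chain.
Final buckets:
0: 208 -> 334 -> 10
1: _
2: _
3: _
4: 872
5: _
6: _
7: _
8: _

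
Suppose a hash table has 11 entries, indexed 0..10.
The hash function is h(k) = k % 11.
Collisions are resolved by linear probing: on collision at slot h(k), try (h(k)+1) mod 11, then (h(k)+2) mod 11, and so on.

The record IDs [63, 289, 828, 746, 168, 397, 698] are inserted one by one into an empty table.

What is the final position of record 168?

Insert 63: h=8, slot 8 empty → index 8.
Insert 289: h=3, slot 3 empty → index 3.
Insert 828: h=3, slot 3 occupied → index 4.
Insert 746: h=9, slot 9 empty → index 9.
Insert 168: h=3, slots 3,4 occupied → index 5.
Insert 397: h=1, slot 1 empty → index 1.
Insert 698: h=5, slot 5 occupied → index 6.
Table: [., 397, ., 289, 828, 168, 698, ., 63, 746, .]

5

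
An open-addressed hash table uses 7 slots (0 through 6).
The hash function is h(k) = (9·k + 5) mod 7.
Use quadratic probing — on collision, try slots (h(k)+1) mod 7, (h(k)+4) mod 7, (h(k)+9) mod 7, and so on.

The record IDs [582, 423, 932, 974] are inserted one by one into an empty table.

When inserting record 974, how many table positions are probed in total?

582: h=0 -> slot 0
423: h=4 -> slot 4
932: h=0, probe 0,1 -> slot 1
974: h=0, probe 0,1,4,2 -> slot 2
Table: [582, 932, 974, ., 423, ., .]

4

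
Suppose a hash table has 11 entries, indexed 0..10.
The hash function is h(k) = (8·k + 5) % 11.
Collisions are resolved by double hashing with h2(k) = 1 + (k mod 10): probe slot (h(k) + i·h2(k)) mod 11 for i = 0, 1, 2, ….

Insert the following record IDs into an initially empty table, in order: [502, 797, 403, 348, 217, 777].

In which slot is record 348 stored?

4

502 hashes to 6; slot 6 is free → place at 6.
797 hashes to 1; slot 1 is free → place at 1.
403 hashes to 6, h2=4; 6 taken → place at 10.
348 hashes to 6, h2=9; 6 taken → place at 4.
217 hashes to 3; slot 3 is free → place at 3.
777 hashes to 6, h2=8; 6,3 taken → place at 0.
Table: [777, 797, ∅, 217, 348, ∅, 502, ∅, ∅, ∅, 403]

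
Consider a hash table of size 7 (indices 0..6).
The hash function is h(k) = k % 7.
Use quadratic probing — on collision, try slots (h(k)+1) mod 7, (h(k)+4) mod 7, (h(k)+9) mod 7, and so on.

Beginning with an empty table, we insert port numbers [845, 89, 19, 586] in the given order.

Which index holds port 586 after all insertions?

0

845: h=5 => slot 5
89: h=5, probe 5,6 => slot 6
19: h=5, probe 5,6,2 => slot 2
586: h=5, probe 5,6,2,0 => slot 0
Table: [586, ., 19, ., ., 845, 89]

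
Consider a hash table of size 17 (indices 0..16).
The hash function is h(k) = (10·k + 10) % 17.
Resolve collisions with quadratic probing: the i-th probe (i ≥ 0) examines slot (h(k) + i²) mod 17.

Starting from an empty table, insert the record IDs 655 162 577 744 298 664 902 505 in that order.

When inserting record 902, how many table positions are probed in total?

Insert 655: h=15, slot 15 empty => index 15.
Insert 162: h=15, slot 15 occupied => index 16.
Insert 577: h=0, slot 0 empty => index 0.
Insert 744: h=4, slot 4 empty => index 4.
Insert 298: h=15, slots 15,16 occupied => index 2.
Insert 664: h=3, slot 3 empty => index 3.
Insert 902: h=3, slots 3,4 occupied => index 7.
Insert 505: h=11, slot 11 empty => index 11.
Table: [577, —, 298, 664, 744, —, —, 902, —, —, —, 505, —, —, —, 655, 162]

3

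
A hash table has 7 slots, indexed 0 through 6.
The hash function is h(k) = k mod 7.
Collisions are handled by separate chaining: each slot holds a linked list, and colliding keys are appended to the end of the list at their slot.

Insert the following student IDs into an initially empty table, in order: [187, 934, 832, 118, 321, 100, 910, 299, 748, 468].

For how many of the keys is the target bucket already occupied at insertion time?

5

Insert 187: h=5, bucket 5 empty → new chain.
Insert 934: h=3, bucket 3 empty → new chain.
Insert 832: h=6, bucket 6 empty → new chain.
Insert 118: h=6, bucket 6 nonempty → append to chain.
Insert 321: h=6, bucket 6 nonempty → append to chain.
Insert 100: h=2, bucket 2 empty → new chain.
Insert 910: h=0, bucket 0 empty → new chain.
Insert 299: h=5, bucket 5 nonempty → append to chain.
Insert 748: h=6, bucket 6 nonempty → append to chain.
Insert 468: h=6, bucket 6 nonempty → append to chain.
Final buckets:
0: 910
1: _
2: 100
3: 934
4: _
5: 187 -> 299
6: 832 -> 118 -> 321 -> 748 -> 468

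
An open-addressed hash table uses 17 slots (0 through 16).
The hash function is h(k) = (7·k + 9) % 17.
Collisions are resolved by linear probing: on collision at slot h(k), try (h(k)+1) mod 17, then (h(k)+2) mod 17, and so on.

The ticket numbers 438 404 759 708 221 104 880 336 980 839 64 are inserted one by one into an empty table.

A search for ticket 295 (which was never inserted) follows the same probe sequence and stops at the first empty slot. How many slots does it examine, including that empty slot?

9

438 hashes to 15; slot 15 is free => place at 15.
404 hashes to 15; 15 taken => place at 16.
759 hashes to 1; slot 1 is free => place at 1.
708 hashes to 1; 1 taken => place at 2.
221 hashes to 9; slot 9 is free => place at 9.
104 hashes to 6; slot 6 is free => place at 6.
880 hashes to 15; 15,16 taken => place at 0.
336 hashes to 15; 15,16,0,1,2 taken => place at 3.
980 hashes to 1; 1,2,3 taken => place at 4.
839 hashes to 0; 0,1,2,3,4 taken => place at 5.
64 hashes to 15; 15,16,0,1,2,3,4,5,6 taken => place at 7.
Table: [880, 759, 708, 336, 980, 839, 104, 64, _, 221, _, _, _, _, _, 438, 404]
Lookup 295: h=0, probe 0,1,2,3,4,5,6,7,8 → slot 8 empty, not found.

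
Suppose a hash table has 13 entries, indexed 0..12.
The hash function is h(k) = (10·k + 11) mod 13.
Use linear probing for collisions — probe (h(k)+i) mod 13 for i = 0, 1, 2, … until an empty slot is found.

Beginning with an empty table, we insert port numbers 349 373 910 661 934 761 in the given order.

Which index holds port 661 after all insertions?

5

Insert 349: h=4, slot 4 empty -> index 4.
Insert 373: h=10, slot 10 empty -> index 10.
Insert 910: h=11, slot 11 empty -> index 11.
Insert 661: h=4, slot 4 occupied -> index 5.
Insert 934: h=4, slots 4,5 occupied -> index 6.
Insert 761: h=3, slot 3 empty -> index 3.
Table: [_, _, _, 761, 349, 661, 934, _, _, _, 373, 910, _]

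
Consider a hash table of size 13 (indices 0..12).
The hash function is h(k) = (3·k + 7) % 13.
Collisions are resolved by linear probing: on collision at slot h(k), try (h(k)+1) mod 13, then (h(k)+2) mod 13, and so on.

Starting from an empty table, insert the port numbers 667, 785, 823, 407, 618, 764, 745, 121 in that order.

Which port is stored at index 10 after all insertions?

745

Insert 667: h=6, slot 6 empty => index 6.
Insert 785: h=9, slot 9 empty => index 9.
Insert 823: h=6, slot 6 occupied => index 7.
Insert 407: h=6, slots 6,7 occupied => index 8.
Insert 618: h=2, slot 2 empty => index 2.
Insert 764: h=11, slot 11 empty => index 11.
Insert 745: h=6, slots 6,7,8,9 occupied => index 10.
Insert 121: h=6, slots 6,7,8,9,10,11 occupied => index 12.
Table: [∅, ∅, 618, ∅, ∅, ∅, 667, 823, 407, 785, 745, 764, 121]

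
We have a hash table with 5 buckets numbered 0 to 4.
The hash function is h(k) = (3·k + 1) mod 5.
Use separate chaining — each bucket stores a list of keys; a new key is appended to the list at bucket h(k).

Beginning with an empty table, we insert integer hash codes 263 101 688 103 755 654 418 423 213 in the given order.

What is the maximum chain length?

Insert 263: h=0, bucket 0 empty → new chain.
Insert 101: h=4, bucket 4 empty → new chain.
Insert 688: h=0, bucket 0 nonempty → append to chain.
Insert 103: h=0, bucket 0 nonempty → append to chain.
Insert 755: h=1, bucket 1 empty → new chain.
Insert 654: h=3, bucket 3 empty → new chain.
Insert 418: h=0, bucket 0 nonempty → append to chain.
Insert 423: h=0, bucket 0 nonempty → append to chain.
Insert 213: h=0, bucket 0 nonempty → append to chain.
Final buckets:
0: 263 -> 688 -> 103 -> 418 -> 423 -> 213
1: 755
2: -
3: 654
4: 101

6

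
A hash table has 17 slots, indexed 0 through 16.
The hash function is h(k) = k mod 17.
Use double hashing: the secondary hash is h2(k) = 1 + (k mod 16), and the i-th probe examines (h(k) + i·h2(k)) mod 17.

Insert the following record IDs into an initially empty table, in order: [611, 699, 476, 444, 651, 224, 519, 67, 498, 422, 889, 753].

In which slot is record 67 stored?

611: h=16 → slot 16
699: h=2 → slot 2
476: h=0 → slot 0
444: h=2, h2=13, probe 2,15 → slot 15
651: h=5 → slot 5
224: h=3 → slot 3
519: h=9 → slot 9
67: h=16, h2=4, probe 16,3,7 → slot 7
498: h=5, h2=3, probe 5,8 → slot 8
422: h=14 → slot 14
889: h=5, h2=10, probe 5,15,8,1 → slot 1
753: h=5, h2=2, probe 5,7,9,11 → slot 11
Table: [476, 889, 699, 224, _, 651, _, 67, 498, 519, _, 753, _, _, 422, 444, 611]

7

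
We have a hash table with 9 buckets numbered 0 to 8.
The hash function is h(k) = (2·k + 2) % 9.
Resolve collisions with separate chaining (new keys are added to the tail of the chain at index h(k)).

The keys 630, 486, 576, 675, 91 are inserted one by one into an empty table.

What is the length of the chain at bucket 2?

4

630 → bucket 2
486 → bucket 2 (collision)
576 → bucket 2 (collision)
675 → bucket 2 (collision)
91 → bucket 4
Final buckets:
0: .
1: .
2: 630 -> 486 -> 576 -> 675
3: .
4: 91
5: .
6: .
7: .
8: .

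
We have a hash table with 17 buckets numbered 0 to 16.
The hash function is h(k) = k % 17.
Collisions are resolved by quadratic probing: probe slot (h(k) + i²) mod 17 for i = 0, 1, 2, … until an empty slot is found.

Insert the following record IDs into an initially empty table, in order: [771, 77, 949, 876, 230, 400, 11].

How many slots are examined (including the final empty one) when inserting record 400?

Insert 771: h=6, slot 6 empty -> index 6.
Insert 77: h=9, slot 9 empty -> index 9.
Insert 949: h=14, slot 14 empty -> index 14.
Insert 876: h=9, slot 9 occupied -> index 10.
Insert 230: h=9, slots 9,10 occupied -> index 13.
Insert 400: h=9, slots 9,10,13 occupied -> index 1.
Insert 11: h=11, slot 11 empty -> index 11.
Table: [-, 400, -, -, -, -, 771, -, -, 77, 876, 11, -, 230, 949, -, -]

4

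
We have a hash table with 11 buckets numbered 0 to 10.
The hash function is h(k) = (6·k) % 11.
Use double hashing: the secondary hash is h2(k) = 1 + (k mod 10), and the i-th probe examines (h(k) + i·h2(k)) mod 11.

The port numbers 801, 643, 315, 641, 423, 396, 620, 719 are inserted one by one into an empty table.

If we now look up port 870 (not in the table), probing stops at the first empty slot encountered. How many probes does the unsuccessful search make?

Insert 801: h=10, slot 10 empty → index 10.
Insert 643: h=8, slot 8 empty → index 8.
Insert 315: h=9, slot 9 empty → index 9.
Insert 641: h=7, slot 7 empty → index 7.
Insert 423: h=8, h2=4, slot 8 occupied → index 1.
Insert 396: h=0, slot 0 empty → index 0.
Insert 620: h=2, slot 2 empty → index 2.
Insert 719: h=2, h2=10, slots 2,1,0,10,9,8,7 occupied → index 6.
Table: [396, 423, 620, _, _, _, 719, 641, 643, 315, 801]
Lookup 870: h=6, h2=1, probe 6,7,8,9,10,0,1,2,3 → slot 3 empty, not found.

9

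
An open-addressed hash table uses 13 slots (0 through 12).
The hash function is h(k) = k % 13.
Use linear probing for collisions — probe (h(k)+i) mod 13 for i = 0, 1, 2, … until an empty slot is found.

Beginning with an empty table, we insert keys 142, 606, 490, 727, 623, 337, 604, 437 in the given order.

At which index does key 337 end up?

2

Insert 142: h=12, slot 12 empty => index 12.
Insert 606: h=8, slot 8 empty => index 8.
Insert 490: h=9, slot 9 empty => index 9.
Insert 727: h=12, slot 12 occupied => index 0.
Insert 623: h=12, slots 12,0 occupied => index 1.
Insert 337: h=12, slots 12,0,1 occupied => index 2.
Insert 604: h=6, slot 6 empty => index 6.
Insert 437: h=8, slots 8,9 occupied => index 10.
Table: [727, 623, 337, —, —, —, 604, —, 606, 490, 437, —, 142]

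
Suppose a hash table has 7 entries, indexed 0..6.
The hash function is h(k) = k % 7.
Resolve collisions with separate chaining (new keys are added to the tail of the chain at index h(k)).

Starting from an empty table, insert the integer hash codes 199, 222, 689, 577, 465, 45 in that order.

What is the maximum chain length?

199 → bucket 3
222 → bucket 5
689 → bucket 3 (collision)
577 → bucket 3 (collision)
465 → bucket 3 (collision)
45 → bucket 3 (collision)
Final buckets:
0: -
1: -
2: -
3: 199 -> 689 -> 577 -> 465 -> 45
4: -
5: 222
6: -

5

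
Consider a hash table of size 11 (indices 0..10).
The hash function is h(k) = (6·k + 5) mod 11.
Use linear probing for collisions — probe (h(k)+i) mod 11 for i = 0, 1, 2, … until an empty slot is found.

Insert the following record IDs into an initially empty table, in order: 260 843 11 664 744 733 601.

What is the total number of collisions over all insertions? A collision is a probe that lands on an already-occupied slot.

260 hashes to 3; slot 3 is free => place at 3.
843 hashes to 3; 3 taken => place at 4.
11 hashes to 5; slot 5 is free => place at 5.
664 hashes to 7; slot 7 is free => place at 7.
744 hashes to 3; 3,4,5 taken => place at 6.
733 hashes to 3; 3,4,5,6,7 taken => place at 8.
601 hashes to 3; 3,4,5,6,7,8 taken => place at 9.
Table: [—, —, —, 260, 843, 11, 744, 664, 733, 601, —]

15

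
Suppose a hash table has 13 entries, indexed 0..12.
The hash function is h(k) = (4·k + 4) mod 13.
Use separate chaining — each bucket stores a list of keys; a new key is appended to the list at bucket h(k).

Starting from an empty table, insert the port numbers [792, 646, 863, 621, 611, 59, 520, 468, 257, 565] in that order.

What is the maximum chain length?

792 -> bucket 0
646 -> bucket 1
863 -> bucket 11
621 -> bucket 5
611 -> bucket 4
59 -> bucket 6
520 -> bucket 4 (collision)
468 -> bucket 4 (collision)
257 -> bucket 5 (collision)
565 -> bucket 2
Final buckets:
0: 792
1: 646
2: 565
3: .
4: 611 -> 520 -> 468
5: 621 -> 257
6: 59
7: .
8: .
9: .
10: .
11: 863
12: .

3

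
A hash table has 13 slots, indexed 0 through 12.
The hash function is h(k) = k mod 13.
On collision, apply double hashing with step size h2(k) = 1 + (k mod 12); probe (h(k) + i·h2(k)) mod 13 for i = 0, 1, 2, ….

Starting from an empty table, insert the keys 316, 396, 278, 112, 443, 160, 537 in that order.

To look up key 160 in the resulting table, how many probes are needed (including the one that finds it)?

316: h=4 → slot 4
396: h=6 → slot 6
278: h=5 → slot 5
112: h=8 → slot 8
443: h=1 → slot 1
160: h=4, h2=5, probe 4,9 → slot 9
537: h=4, h2=10, probe 4,1,11 → slot 11
Table: [—, 443, —, —, 316, 278, 396, —, 112, 160, —, 537, —]
Lookup 160: h=4, h2=5, probe 4,9 → found at 9.

2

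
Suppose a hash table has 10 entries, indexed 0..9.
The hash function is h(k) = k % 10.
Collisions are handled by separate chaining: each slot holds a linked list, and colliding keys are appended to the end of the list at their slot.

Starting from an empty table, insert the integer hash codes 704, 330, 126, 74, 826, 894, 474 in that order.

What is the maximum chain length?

4

Insert 704: h=4, bucket 4 empty -> new chain.
Insert 330: h=0, bucket 0 empty -> new chain.
Insert 126: h=6, bucket 6 empty -> new chain.
Insert 74: h=4, bucket 4 nonempty -> append to chain.
Insert 826: h=6, bucket 6 nonempty -> append to chain.
Insert 894: h=4, bucket 4 nonempty -> append to chain.
Insert 474: h=4, bucket 4 nonempty -> append to chain.
Final buckets:
0: 330
1: ∅
2: ∅
3: ∅
4: 704 -> 74 -> 894 -> 474
5: ∅
6: 126 -> 826
7: ∅
8: ∅
9: ∅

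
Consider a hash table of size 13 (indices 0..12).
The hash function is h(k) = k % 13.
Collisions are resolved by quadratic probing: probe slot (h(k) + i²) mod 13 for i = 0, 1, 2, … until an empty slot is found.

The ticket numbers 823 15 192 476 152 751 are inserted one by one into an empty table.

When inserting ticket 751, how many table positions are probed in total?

2

823: h=4 → slot 4
15: h=2 → slot 2
192: h=10 → slot 10
476: h=8 → slot 8
152: h=9 → slot 9
751: h=10, probe 10,11 → slot 11
Table: [., ., 15, ., 823, ., ., ., 476, 152, 192, 751, .]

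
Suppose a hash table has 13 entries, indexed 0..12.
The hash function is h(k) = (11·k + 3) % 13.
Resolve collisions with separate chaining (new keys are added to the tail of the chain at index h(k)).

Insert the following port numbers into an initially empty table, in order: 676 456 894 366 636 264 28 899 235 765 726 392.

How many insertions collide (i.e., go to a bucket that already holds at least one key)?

5

676 → bucket 3
456 → bucket 1
894 → bucket 9
366 → bucket 12
636 → bucket 5
264 → bucket 8
28 → bucket 12 (collision)
899 → bucket 12 (collision)
235 → bucket 1 (collision)
765 → bucket 7
726 → bucket 7 (collision)
392 → bucket 12 (collision)
Final buckets:
0: -
1: 456 -> 235
2: -
3: 676
4: -
5: 636
6: -
7: 765 -> 726
8: 264
9: 894
10: -
11: -
12: 366 -> 28 -> 899 -> 392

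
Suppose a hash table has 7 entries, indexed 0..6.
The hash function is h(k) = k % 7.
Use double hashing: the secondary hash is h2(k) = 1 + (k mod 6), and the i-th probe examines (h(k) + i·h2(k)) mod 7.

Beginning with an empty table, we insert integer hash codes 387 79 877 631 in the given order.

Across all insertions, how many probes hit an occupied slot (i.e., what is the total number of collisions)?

3

Insert 387: h=2, slot 2 empty -> index 2.
Insert 79: h=2, h2=2, slot 2 occupied -> index 4.
Insert 877: h=2, h2=2, slots 2,4 occupied -> index 6.
Insert 631: h=1, slot 1 empty -> index 1.
Table: [., 631, 387, ., 79, ., 877]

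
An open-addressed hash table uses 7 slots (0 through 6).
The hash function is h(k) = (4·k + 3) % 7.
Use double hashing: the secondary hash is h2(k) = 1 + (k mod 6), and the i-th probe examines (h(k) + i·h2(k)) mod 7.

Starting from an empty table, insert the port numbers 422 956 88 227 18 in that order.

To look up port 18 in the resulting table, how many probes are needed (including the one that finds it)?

2

422 hashes to 4; slot 4 is free → place at 4.
956 hashes to 5; slot 5 is free → place at 5.
88 hashes to 5, h2=5; 5 taken → place at 3.
227 hashes to 1; slot 1 is free → place at 1.
18 hashes to 5, h2=1; 5 taken → place at 6.
Table: [-, 227, -, 88, 422, 956, 18]
Lookup 18: h=5, h2=1, probe 5,6 → found at 6.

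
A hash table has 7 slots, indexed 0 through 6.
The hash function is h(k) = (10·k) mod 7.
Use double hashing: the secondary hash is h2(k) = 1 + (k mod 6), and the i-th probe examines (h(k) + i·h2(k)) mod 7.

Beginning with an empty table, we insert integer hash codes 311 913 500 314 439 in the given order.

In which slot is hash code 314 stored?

311 hashes to 2; slot 2 is free → place at 2.
913 hashes to 2, h2=2; 2 taken → place at 4.
500 hashes to 2, h2=3; 2 taken → place at 5.
314 hashes to 4, h2=3; 4 taken → place at 0.
439 hashes to 1; slot 1 is free → place at 1.
Table: [314, 439, 311, ., 913, 500, .]

0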